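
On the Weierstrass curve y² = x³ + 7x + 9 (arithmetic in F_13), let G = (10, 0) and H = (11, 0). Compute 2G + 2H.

First 2G:
Repeated addition: build up to 2G.
2G: (10, 0) + (10, 0): same x and y₁ ≡ -y₂, so the sum is the point at infinity.
2G = the point at infinity.
Next 2H:
Repeated addition: build up to 2H.
2H: (11, 0) + (11, 0): same x and y₁ ≡ -y₂, so the sum is the point at infinity.
2H = the point at infinity.
Finally 2G + 2H:
the point at infinity + the point at infinity = the point at infinity (identity).

O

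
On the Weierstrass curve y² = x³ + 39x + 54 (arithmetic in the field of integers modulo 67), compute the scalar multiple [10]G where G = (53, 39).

Repeated addition: build up to 10G.
2G: tangent at (53, 39): λ = (3·53² + 39)/(2·39) ≡ 24/11. 11⁻¹ ≡ 61 (mod 67), so λ ≡ 24·61 ≡ 57.
  x = λ² - 53 - 53 = 3249 - 106 ≡ 61; y = λ·(53 - 61) - 39 ≡ 41. → (61, 41)
3G: (61, 41) + (53, 39). λ = (39 - 41)/(53 - 61) ≡ 65/59 mod 67. 59⁻¹ ≡ 25 (mod 67), so λ ≡ 17.
  x = λ² - 61 - 53 = 289 - 114 ≡ 41; y = λ·(61 - 41) - 41 ≡ 31. → (41, 31)
4G: (41, 31) + (53, 39). λ = (39 - 31)/(53 - 41) ≡ 8/12 mod 67. 12⁻¹ ≡ 28 (mod 67), so λ ≡ 23.
  x = λ² - 41 - 53 = 529 - 94 ≡ 33; y = λ·(41 - 33) - 31 ≡ 19. → (33, 19)
5G: (33, 19) + (53, 39). λ = (39 - 19)/(53 - 33) ≡ 20/20 mod 67. 20⁻¹ ≡ 57 (mod 67), so λ ≡ 1.
  x = λ² - 33 - 53 = 1 - 86 ≡ 49; y = λ·(33 - 49) - 19 ≡ 32. → (49, 32)
6G: (49, 32) + (53, 39). λ = (39 - 32)/(53 - 49) ≡ 7/4 mod 67. 4⁻¹ ≡ 17 (mod 67), so λ ≡ 52.
  x = λ² - 49 - 53 = 2704 - 102 ≡ 56; y = λ·(49 - 56) - 32 ≡ 6. → (56, 6)
7G: (56, 6) + (53, 39). λ = (39 - 6)/(53 - 56) ≡ 33/64 mod 67. 64⁻¹ ≡ 22 (mod 67) since 64·22 = 1408 ≡ 1, so λ ≡ 56.
  x = λ² - 56 - 53 = 3136 - 109 ≡ 12; y = λ·(56 - 12) - 6 ≡ 46. → (12, 46)
8G: (12, 46) + (53, 39). λ = (39 - 46)/(53 - 12) ≡ 60/41 mod 67. 41⁻¹ ≡ 18 (mod 67) since 41·18 = 738 ≡ 1, so λ ≡ 8.
  x = λ² - 12 - 53 = 64 - 65 ≡ 66; y = λ·(12 - 66) - 46 ≡ 58. → (66, 58)
9G: (66, 58) + (53, 39). λ = (39 - 58)/(53 - 66) ≡ 48/54 mod 67. 54⁻¹ ≡ 36 (mod 67), so λ ≡ 53.
  x = λ² - 66 - 53 = 2809 - 119 ≡ 10; y = λ·(66 - 10) - 58 ≡ 29. → (10, 29)
10G: (10, 29) + (53, 39). λ = (39 - 29)/(53 - 10) ≡ 10/43 mod 67. 43⁻¹ ≡ 53 (mod 67) since 43·53 = 2279 ≡ 1, so λ ≡ 61.
  x = λ² - 10 - 53 = 3721 - 63 ≡ 40; y = λ·(10 - 40) - 29 ≡ 17. → (40, 17)

(40, 17)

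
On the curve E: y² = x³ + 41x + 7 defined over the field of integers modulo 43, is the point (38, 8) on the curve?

yes

y² = 8² ≡ 21; x³ + 41x + 7 = 56437 ≡ 21 (mod 43). 21 = 21.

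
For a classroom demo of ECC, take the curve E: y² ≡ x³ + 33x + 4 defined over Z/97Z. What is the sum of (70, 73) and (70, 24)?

The two points share x = 70 and their y-coordinates satisfy 73 + 24 ≡ 0 (mod 97), so they are inverses. Their sum is O.

O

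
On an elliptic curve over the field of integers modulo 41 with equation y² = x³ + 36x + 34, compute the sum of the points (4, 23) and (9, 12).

(4, 23) + (9, 12). λ = (12 - 23)/(9 - 4) ≡ 30/5 mod 41. 5⁻¹ ≡ 33 (mod 41) since 5·33 = 165 ≡ 1, so λ ≡ 6.
  x = λ² - 4 - 9 = 36 - 13 ≡ 23; y = λ·(4 - 23) - 23 ≡ 27. → (23, 27)

(23, 27)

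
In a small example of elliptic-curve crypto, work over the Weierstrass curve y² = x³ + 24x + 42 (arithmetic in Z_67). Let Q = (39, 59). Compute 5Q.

(31, 62)

Double-and-add on 5 = (101)₂. Start with Q = (39, 59) for the leading 1-bit.
double: tangent at (39, 59): λ = (3·39² + 24)/(2·59) ≡ 31/51. 51⁻¹ ≡ 46 (mod 67), so λ ≡ 31·46 ≡ 19.
  x = λ² - 39 - 39 = 361 - 78 ≡ 15; y = λ·(39 - 15) - 59 ≡ 62. → (15, 62)
double: tangent at (15, 62): λ = (3·15² + 24)/(2·62) ≡ 29/57. 57⁻¹ ≡ 20 (mod 67) since 57·20 = 1140 ≡ 1, so λ ≡ 29·20 ≡ 44.
  x = λ² - 15 - 15 = 1936 - 30 ≡ 30; y = λ·(15 - 30) - 62 ≡ 15. → (30, 15)
add Q: (30, 15) + (39, 59). λ = (59 - 15)/(39 - 30) ≡ 44/9 mod 67. 9⁻¹ ≡ 15 (mod 67), so λ ≡ 57.
  x = λ² - 30 - 39 = 3249 - 69 ≡ 31; y = λ·(30 - 31) - 15 ≡ 62. → (31, 62)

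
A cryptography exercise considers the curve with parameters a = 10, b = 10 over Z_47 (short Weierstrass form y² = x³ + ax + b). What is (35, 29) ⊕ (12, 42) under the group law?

(18, 37)

(35, 29) + (12, 42). λ = (42 - 29)/(12 - 35) ≡ 13/24 mod 47. 24⁻¹ ≡ 2 (mod 47), so λ ≡ 26.
  x = λ² - 35 - 12 = 676 - 47 ≡ 18; y = λ·(35 - 18) - 29 ≡ 37. → (18, 37)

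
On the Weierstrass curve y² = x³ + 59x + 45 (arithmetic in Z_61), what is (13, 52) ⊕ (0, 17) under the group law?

(13, 52) + (0, 17). λ = (17 - 52)/(0 - 13) ≡ 26/48 mod 61. 48⁻¹ ≡ 14 (mod 61), so λ ≡ 59.
  x = λ² - 13 - 0 = 3481 - 13 ≡ 52; y = λ·(13 - 52) - 52 ≡ 26. → (52, 26)

(52, 26)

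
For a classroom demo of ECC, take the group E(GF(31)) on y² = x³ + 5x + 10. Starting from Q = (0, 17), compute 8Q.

(30, 2)

Double-and-add on 8 = (1000)₂. Start with Q = (0, 17) for the leading 1-bit.
double: tangent at (0, 17): λ = (3·0² + 5)/(2·17) ≡ 5/3. 3⁻¹ ≡ 21 (mod 31) since 3·21 = 63 ≡ 1, so λ ≡ 5·21 ≡ 12.
  x = λ² - 0 - 0 = 144 - 0 ≡ 20; y = λ·(0 - 20) - 17 ≡ 22. → (20, 22)
double: tangent at (20, 22): λ = (3·20² + 5)/(2·22) ≡ 27/13. 13⁻¹ ≡ 12 (mod 31) since 13·12 = 156 ≡ 1, so λ ≡ 27·12 ≡ 14.
  x = λ² - 20 - 20 = 196 - 40 ≡ 1; y = λ·(20 - 1) - 22 ≡ 27. → (1, 27)
double: tangent at (1, 27): λ = (3·1² + 5)/(2·27) ≡ 8/23. 23⁻¹ ≡ 27 (mod 31), so λ ≡ 8·27 ≡ 30.
  x = λ² - 1 - 1 = 900 - 2 ≡ 30; y = λ·(1 - 30) - 27 ≡ 2. → (30, 2)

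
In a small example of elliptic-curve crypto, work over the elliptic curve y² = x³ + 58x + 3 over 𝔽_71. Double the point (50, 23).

tangent at (50, 23): λ = (3·50² + 58)/(2·23) ≡ 32/46. 46⁻¹ ≡ 17 (mod 71) since 46·17 = 782 ≡ 1, so λ ≡ 32·17 ≡ 47.
  x = λ² - 50 - 50 = 2209 - 100 ≡ 50; y = λ·(50 - 50) - 23 ≡ 48. → (50, 48)

(50, 48)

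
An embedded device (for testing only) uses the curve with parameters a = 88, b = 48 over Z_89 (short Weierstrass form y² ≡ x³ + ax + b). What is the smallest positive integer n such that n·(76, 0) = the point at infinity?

2P: (76, 0) + (76, 0): same x and y₁ ≡ -y₂, so the sum is the point at infinity.
2P = the point at infinity, so the order is 2.

2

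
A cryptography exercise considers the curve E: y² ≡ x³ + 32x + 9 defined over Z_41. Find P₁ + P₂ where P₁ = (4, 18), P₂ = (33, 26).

(4, 18) + (33, 26). λ = (26 - 18)/(33 - 4) ≡ 8/29 mod 41. 29⁻¹ ≡ 17 (mod 41), so λ ≡ 13.
  x = λ² - 4 - 33 = 169 - 37 ≡ 9; y = λ·(4 - 9) - 18 ≡ 40. → (9, 40)

(9, 40)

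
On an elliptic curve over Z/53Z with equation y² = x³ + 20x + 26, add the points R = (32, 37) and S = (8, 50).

(4, 45)

(32, 37) + (8, 50). λ = (50 - 37)/(8 - 32) ≡ 13/29 mod 53. 29⁻¹ ≡ 11 (mod 53), so λ ≡ 37.
  x = λ² - 32 - 8 = 1369 - 40 ≡ 4; y = λ·(32 - 4) - 37 ≡ 45. → (4, 45)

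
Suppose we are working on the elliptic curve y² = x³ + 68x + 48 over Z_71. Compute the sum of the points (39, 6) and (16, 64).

(39, 6) + (16, 64). λ = (64 - 6)/(16 - 39) ≡ 58/48 mod 71. 48⁻¹ ≡ 37 (mod 71) since 48·37 = 1776 ≡ 1, so λ ≡ 16.
  x = λ² - 39 - 16 = 256 - 55 ≡ 59; y = λ·(39 - 59) - 6 ≡ 29. → (59, 29)

(59, 29)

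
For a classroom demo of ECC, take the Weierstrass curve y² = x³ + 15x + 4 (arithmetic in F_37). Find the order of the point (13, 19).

6

2P: tangent at (13, 19): λ = (3·13² + 15)/(2·19) ≡ 4/1. 1⁻¹ ≡ 1 (mod 37), so λ ≡ 4·1 ≡ 4.
  x = λ² - 13 - 13 = 16 - 26 ≡ 27; y = λ·(13 - 27) - 19 ≡ 36. → (27, 36)
3P: (27, 36) + (13, 19). λ = (19 - 36)/(13 - 27) ≡ 20/23 mod 37. 23⁻¹ ≡ 29 (mod 37), so λ ≡ 25.
  x = λ² - 27 - 13 = 625 - 40 ≡ 30; y = λ·(27 - 30) - 36 ≡ 0. → (30, 0)
4P: (30, 0) + (13, 19). λ = (19 - 0)/(13 - 30) ≡ 19/20 mod 37. 20⁻¹ ≡ 13 (mod 37), so λ ≡ 25.
  x = λ² - 30 - 13 = 625 - 43 ≡ 27; y = λ·(30 - 27) - 0 ≡ 1. → (27, 1)
5P: (27, 1) + (13, 19). λ = (19 - 1)/(13 - 27) ≡ 18/23 mod 37. 23⁻¹ ≡ 29 (mod 37), so λ ≡ 4.
  x = λ² - 27 - 13 = 16 - 40 ≡ 13; y = λ·(27 - 13) - 1 ≡ 18. → (13, 18)
6P: (13, 18) + (13, 19): same x and y₁ ≡ -y₂, so the sum is O.
6P = O, so the order is 6.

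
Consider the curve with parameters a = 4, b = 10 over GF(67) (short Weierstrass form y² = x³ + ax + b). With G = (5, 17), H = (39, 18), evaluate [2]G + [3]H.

(0, 55)

First 2G:
Repeated addition: build up to 2G.
2G: tangent at (5, 17): λ = (3·5² + 4)/(2·17) ≡ 12/34. 34⁻¹ ≡ 2 (mod 67), so λ ≡ 12·2 ≡ 24.
  x = λ² - 5 - 5 = 576 - 10 ≡ 30; y = λ·(5 - 30) - 17 ≡ 53. → (30, 53)
2G = (30, 53).
Next 3H:
Repeated addition: build up to 3H.
2H: tangent at (39, 18): λ = (3·39² + 4)/(2·18) ≡ 11/36. 36⁻¹ ≡ 54 (mod 67) since 36·54 = 1944 ≡ 1, so λ ≡ 11·54 ≡ 58.
  x = λ² - 39 - 39 = 3364 - 78 ≡ 3; y = λ·(39 - 3) - 18 ≡ 60. → (3, 60)
3H: (3, 60) + (39, 18). λ = (18 - 60)/(39 - 3) ≡ 25/36 mod 67. 36⁻¹ ≡ 54 (mod 67), so λ ≡ 10.
  x = λ² - 3 - 39 = 100 - 42 ≡ 58; y = λ·(3 - 58) - 60 ≡ 60. → (58, 60)
3H = (58, 60).
Finally 2G + 3H:
(30, 53) + (58, 60). λ = (60 - 53)/(58 - 30) ≡ 7/28 mod 67. 28⁻¹ ≡ 12 (mod 67), so λ ≡ 17.
  x = λ² - 30 - 58 = 289 - 88 ≡ 0; y = λ·(30 - 0) - 53 ≡ 55. → (0, 55)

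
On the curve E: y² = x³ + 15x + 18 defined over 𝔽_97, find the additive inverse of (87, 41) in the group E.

(87, 56)

-(87, 41) = (87, -41 mod 97) = (87, 56).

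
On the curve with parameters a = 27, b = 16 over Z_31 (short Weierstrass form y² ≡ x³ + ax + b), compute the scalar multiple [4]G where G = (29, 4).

Repeated addition: build up to 4G.
2G: tangent at (29, 4): λ = (3·29² + 27)/(2·4) ≡ 8/8. 8⁻¹ ≡ 4 (mod 31) since 8·4 = 32 ≡ 1, so λ ≡ 8·4 ≡ 1.
  x = λ² - 29 - 29 = 1 - 58 ≡ 5; y = λ·(29 - 5) - 4 ≡ 20. → (5, 20)
3G: (5, 20) + (29, 4). λ = (4 - 20)/(29 - 5) ≡ 15/24 mod 31. 24⁻¹ ≡ 22 (mod 31), so λ ≡ 20.
  x = λ² - 5 - 29 = 400 - 34 ≡ 25; y = λ·(5 - 25) - 20 ≡ 14. → (25, 14)
4G: (25, 14) + (29, 4). λ = (4 - 14)/(29 - 25) ≡ 21/4 mod 31. 4⁻¹ ≡ 8 (mod 31), so λ ≡ 13.
  x = λ² - 25 - 29 = 169 - 54 ≡ 22; y = λ·(25 - 22) - 14 ≡ 25. → (22, 25)

(22, 25)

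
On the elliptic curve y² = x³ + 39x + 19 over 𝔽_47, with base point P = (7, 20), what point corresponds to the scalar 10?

Repeated addition: build up to 10P.
2P: tangent at (7, 20): λ = (3·7² + 39)/(2·20) ≡ 45/40. 40⁻¹ ≡ 20 (mod 47), so λ ≡ 45·20 ≡ 7.
  x = λ² - 7 - 7 = 49 - 14 ≡ 35; y = λ·(7 - 35) - 20 ≡ 19. → (35, 19)
3P: (35, 19) + (7, 20). λ = (20 - 19)/(7 - 35) ≡ 1/19 mod 47. 19⁻¹ ≡ 5 (mod 47), so λ ≡ 5.
  x = λ² - 35 - 7 = 25 - 42 ≡ 30; y = λ·(35 - 30) - 19 ≡ 6. → (30, 6)
4P: (30, 6) + (7, 20). λ = (20 - 6)/(7 - 30) ≡ 14/24 mod 47. 24⁻¹ ≡ 2 (mod 47), so λ ≡ 28.
  x = λ² - 30 - 7 = 784 - 37 ≡ 42; y = λ·(30 - 42) - 6 ≡ 34. → (42, 34)
5P: (42, 34) + (7, 20). λ = (20 - 34)/(7 - 42) ≡ 33/12 mod 47. 12⁻¹ ≡ 4 (mod 47), so λ ≡ 38.
  x = λ² - 42 - 7 = 1444 - 49 ≡ 32; y = λ·(42 - 32) - 34 ≡ 17. → (32, 17)
6P: (32, 17) + (7, 20). λ = (20 - 17)/(7 - 32) ≡ 3/22 mod 47. 22⁻¹ ≡ 15 (mod 47), so λ ≡ 45.
  x = λ² - 32 - 7 = 2025 - 39 ≡ 12; y = λ·(32 - 12) - 17 ≡ 37. → (12, 37)
7P: (12, 37) + (7, 20). λ = (20 - 37)/(7 - 12) ≡ 30/42 mod 47. 42⁻¹ ≡ 28 (mod 47), so λ ≡ 41.
  x = λ² - 12 - 7 = 1681 - 19 ≡ 17; y = λ·(12 - 17) - 37 ≡ 40. → (17, 40)
8P: (17, 40) + (7, 20). λ = (20 - 40)/(7 - 17) ≡ 27/37 mod 47. 37⁻¹ ≡ 14 (mod 47), so λ ≡ 2.
  x = λ² - 17 - 7 = 4 - 24 ≡ 27; y = λ·(17 - 27) - 40 ≡ 34. → (27, 34)
9P: (27, 34) + (7, 20). λ = (20 - 34)/(7 - 27) ≡ 33/27 mod 47. 27⁻¹ ≡ 7 (mod 47) since 27·7 = 189 ≡ 1, so λ ≡ 43.
  x = λ² - 27 - 7 = 1849 - 34 ≡ 29; y = λ·(27 - 29) - 34 ≡ 21. → (29, 21)
10P: (29, 21) + (7, 20). λ = (20 - 21)/(7 - 29) ≡ 46/25 mod 47. 25⁻¹ ≡ 32 (mod 47), so λ ≡ 15.
  x = λ² - 29 - 7 = 225 - 36 ≡ 1; y = λ·(29 - 1) - 21 ≡ 23. → (1, 23)

(1, 23)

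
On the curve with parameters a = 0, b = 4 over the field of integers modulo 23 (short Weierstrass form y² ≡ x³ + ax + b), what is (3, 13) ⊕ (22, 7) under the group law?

(3, 13) + (22, 7). λ = (7 - 13)/(22 - 3) ≡ 17/19 mod 23. 19⁻¹ ≡ 17 (mod 23), so λ ≡ 13.
  x = λ² - 3 - 22 = 169 - 25 ≡ 6; y = λ·(3 - 6) - 13 ≡ 17. → (6, 17)

(6, 17)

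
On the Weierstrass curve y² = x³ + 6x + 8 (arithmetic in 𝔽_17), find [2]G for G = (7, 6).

(3, 11)

tangent at (7, 6): λ = (3·7² + 6)/(2·6) ≡ 0/12. 12⁻¹ ≡ 10 (mod 17), so λ ≡ 0·10 ≡ 0.
  x = λ² - 7 - 7 = 0 - 14 ≡ 3; y = λ·(7 - 3) - 6 ≡ 11. → (3, 11)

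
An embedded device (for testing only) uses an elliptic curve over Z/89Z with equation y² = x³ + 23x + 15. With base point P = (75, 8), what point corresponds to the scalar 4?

Repeated addition: build up to 4P.
2P: tangent at (75, 8): λ = (3·75² + 23)/(2·8) ≡ 77/16. 16⁻¹ ≡ 39 (mod 89), so λ ≡ 77·39 ≡ 66.
  x = λ² - 75 - 75 = 4356 - 150 ≡ 23; y = λ·(75 - 23) - 8 ≡ 42. → (23, 42)
3P: (23, 42) + (75, 8). λ = (8 - 42)/(75 - 23) ≡ 55/52 mod 89. 52⁻¹ ≡ 12 (mod 89) since 52·12 = 624 ≡ 1, so λ ≡ 37.
  x = λ² - 23 - 75 = 1369 - 98 ≡ 25; y = λ·(23 - 25) - 42 ≡ 62. → (25, 62)
4P: (25, 62) + (75, 8). λ = (8 - 62)/(75 - 25) ≡ 35/50 mod 89. 50⁻¹ ≡ 73 (mod 89), so λ ≡ 63.
  x = λ² - 25 - 75 = 3969 - 100 ≡ 42; y = λ·(25 - 42) - 62 ≡ 24. → (42, 24)

(42, 24)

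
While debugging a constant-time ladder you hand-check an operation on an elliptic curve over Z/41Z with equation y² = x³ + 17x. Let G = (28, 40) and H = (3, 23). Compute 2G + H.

First 2G:
Repeated addition: build up to 2G.
2G: tangent at (28, 40): λ = (3·28² + 17)/(2·40) ≡ 32/39. 39⁻¹ ≡ 20 (mod 41), so λ ≡ 32·20 ≡ 25.
  x = λ² - 28 - 28 = 625 - 56 ≡ 36; y = λ·(28 - 36) - 40 ≡ 6. → (36, 6)
2G = (36, 6).
Finally 2G + H:
(36, 6) + (3, 23). λ = (23 - 6)/(3 - 36) ≡ 17/8 mod 41. 8⁻¹ ≡ 36 (mod 41) since 8·36 = 288 ≡ 1, so λ ≡ 38.
  x = λ² - 36 - 3 = 1444 - 39 ≡ 11; y = λ·(36 - 11) - 6 ≡ 1. → (11, 1)

(11, 1)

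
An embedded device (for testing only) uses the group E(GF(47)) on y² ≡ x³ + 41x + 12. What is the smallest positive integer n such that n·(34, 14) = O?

3

2P: tangent at (34, 14): λ = (3·34² + 41)/(2·14) ≡ 31/28. 28⁻¹ ≡ 42 (mod 47), so λ ≡ 31·42 ≡ 33.
  x = λ² - 34 - 34 = 1089 - 68 ≡ 34; y = λ·(34 - 34) - 14 ≡ 33. → (34, 33)
3P: (34, 33) + (34, 14): same x and y₁ ≡ -y₂, so the sum is O.
3P = O, so the order is 3.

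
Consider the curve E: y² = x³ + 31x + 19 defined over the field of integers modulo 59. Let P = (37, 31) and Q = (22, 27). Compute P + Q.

(37, 31) + (22, 27). λ = (27 - 31)/(22 - 37) ≡ 55/44 mod 59. 44⁻¹ ≡ 55 (mod 59), so λ ≡ 16.
  x = λ² - 37 - 22 = 256 - 59 ≡ 20; y = λ·(37 - 20) - 31 ≡ 5. → (20, 5)

(20, 5)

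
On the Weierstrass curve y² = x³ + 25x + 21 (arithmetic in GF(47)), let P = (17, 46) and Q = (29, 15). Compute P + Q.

(17, 46) + (29, 15). λ = (15 - 46)/(29 - 17) ≡ 16/12 mod 47. 12⁻¹ ≡ 4 (mod 47), so λ ≡ 17.
  x = λ² - 17 - 29 = 289 - 46 ≡ 8; y = λ·(17 - 8) - 46 ≡ 13. → (8, 13)

(8, 13)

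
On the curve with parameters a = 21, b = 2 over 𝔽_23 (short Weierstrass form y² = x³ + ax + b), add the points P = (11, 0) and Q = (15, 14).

(11, 0) + (15, 14). λ = (14 - 0)/(15 - 11) ≡ 14/4 mod 23. 4⁻¹ ≡ 6 (mod 23), so λ ≡ 15.
  x = λ² - 11 - 15 = 225 - 26 ≡ 15; y = λ·(11 - 15) - 0 ≡ 9. → (15, 9)

(15, 9)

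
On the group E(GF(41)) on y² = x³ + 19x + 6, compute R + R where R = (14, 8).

tangent at (14, 8): λ = (3·14² + 19)/(2·8) ≡ 33/16. 16⁻¹ ≡ 18 (mod 41), so λ ≡ 33·18 ≡ 20.
  x = λ² - 14 - 14 = 400 - 28 ≡ 3; y = λ·(14 - 3) - 8 ≡ 7. → (3, 7)

(3, 7)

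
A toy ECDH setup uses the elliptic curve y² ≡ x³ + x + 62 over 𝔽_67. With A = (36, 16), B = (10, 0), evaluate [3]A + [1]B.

First 3A:
Repeated addition: build up to 3A.
2A: tangent at (36, 16): λ = (3·36² + 1)/(2·16) ≡ 3/32. 32⁻¹ ≡ 44 (mod 67), so λ ≡ 3·44 ≡ 65.
  x = λ² - 36 - 36 = 4225 - 72 ≡ 66; y = λ·(36 - 66) - 16 ≡ 44. → (66, 44)
3A: (66, 44) + (36, 16). λ = (16 - 44)/(36 - 66) ≡ 39/37 mod 67. 37⁻¹ ≡ 29 (mod 67), so λ ≡ 59.
  x = λ² - 66 - 36 = 3481 - 102 ≡ 29; y = λ·(66 - 29) - 44 ≡ 62. → (29, 62)
3A = (29, 62).
Finally 3A + B:
(29, 62) + (10, 0). λ = (0 - 62)/(10 - 29) ≡ 5/48 mod 67. 48⁻¹ ≡ 7 (mod 67), so λ ≡ 35.
  x = λ² - 29 - 10 = 1225 - 39 ≡ 47; y = λ·(29 - 47) - 62 ≡ 45. → (47, 45)

(47, 45)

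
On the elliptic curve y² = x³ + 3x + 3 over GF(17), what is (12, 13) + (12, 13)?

tangent at (12, 13): λ = (3·12² + 3)/(2·13) ≡ 10/9. 9⁻¹ ≡ 2 (mod 17) since 9·2 = 18 ≡ 1, so λ ≡ 10·2 ≡ 3.
  x = λ² - 12 - 12 = 9 - 24 ≡ 2; y = λ·(12 - 2) - 13 ≡ 0. → (2, 0)

(2, 0)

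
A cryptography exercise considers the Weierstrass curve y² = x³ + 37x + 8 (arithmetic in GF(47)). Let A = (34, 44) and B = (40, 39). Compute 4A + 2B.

(8, 39)

First 4A:
Double-and-add on 4 = (100)₂. Start with A = (34, 44) for the leading 1-bit.
double: tangent at (34, 44): λ = (3·34² + 37)/(2·44) ≡ 27/41. 41⁻¹ ≡ 39 (mod 47), so λ ≡ 27·39 ≡ 19.
  x = λ² - 34 - 34 = 361 - 68 ≡ 11; y = λ·(34 - 11) - 44 ≡ 17. → (11, 17)
double: tangent at (11, 17): λ = (3·11² + 37)/(2·17) ≡ 24/34. 34⁻¹ ≡ 18 (mod 47), so λ ≡ 24·18 ≡ 9.
  x = λ² - 11 - 11 = 81 - 22 ≡ 12; y = λ·(11 - 12) - 17 ≡ 21. → (12, 21)
4A = (12, 21).
Next 2B:
Repeated addition: build up to 2B.
2B: tangent at (40, 39): λ = (3·40² + 37)/(2·39) ≡ 43/31. 31⁻¹ ≡ 44 (mod 47) since 31·44 = 1364 ≡ 1, so λ ≡ 43·44 ≡ 12.
  x = λ² - 40 - 40 = 144 - 80 ≡ 17; y = λ·(40 - 17) - 39 ≡ 2. → (17, 2)
2B = (17, 2).
Finally 4A + 2B:
(12, 21) + (17, 2). λ = (2 - 21)/(17 - 12) ≡ 28/5 mod 47. 5⁻¹ ≡ 19 (mod 47), so λ ≡ 15.
  x = λ² - 12 - 17 = 225 - 29 ≡ 8; y = λ·(12 - 8) - 21 ≡ 39. → (8, 39)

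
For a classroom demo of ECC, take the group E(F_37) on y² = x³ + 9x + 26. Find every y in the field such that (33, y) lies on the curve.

x³ + 9x + 26 = 36260 ≡ 0 (mod 37).
Only y = 0 satisfies y² ≡ 0.

0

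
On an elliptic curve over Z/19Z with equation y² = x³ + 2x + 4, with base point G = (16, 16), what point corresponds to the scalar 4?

(13, 2)

Repeated addition: build up to 4G.
2G: tangent at (16, 16): λ = (3·16² + 2)/(2·16) ≡ 10/13. 13⁻¹ ≡ 3 (mod 19), so λ ≡ 10·3 ≡ 11.
  x = λ² - 16 - 16 = 121 - 32 ≡ 13; y = λ·(16 - 13) - 16 ≡ 17. → (13, 17)
3G: (13, 17) + (16, 16). λ = (16 - 17)/(16 - 13) ≡ 18/3 mod 19. 3⁻¹ ≡ 13 (mod 19) since 3·13 = 39 ≡ 1, so λ ≡ 6.
  x = λ² - 13 - 16 = 36 - 29 ≡ 7; y = λ·(13 - 7) - 17 ≡ 0. → (7, 0)
4G: (7, 0) + (16, 16). λ = (16 - 0)/(16 - 7) ≡ 16/9 mod 19. 9⁻¹ ≡ 17 (mod 19), so λ ≡ 6.
  x = λ² - 7 - 16 = 36 - 23 ≡ 13; y = λ·(7 - 13) - 0 ≡ 2. → (13, 2)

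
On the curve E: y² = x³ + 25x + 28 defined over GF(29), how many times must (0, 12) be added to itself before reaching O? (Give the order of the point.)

11

2P: tangent at (0, 12): λ = (3·0² + 25)/(2·12) ≡ 25/24. 24⁻¹ ≡ 23 (mod 29) since 24·23 = 552 ≡ 1, so λ ≡ 25·23 ≡ 24.
  x = λ² - 0 - 0 = 576 - 0 ≡ 25; y = λ·(0 - 25) - 12 ≡ 26. → (25, 26)
3P: (25, 26) + (0, 12). λ = (12 - 26)/(0 - 25) ≡ 15/4 mod 29. 4⁻¹ ≡ 22 (mod 29) since 4·22 = 88 ≡ 1, so λ ≡ 11.
  x = λ² - 25 - 0 = 121 - 25 ≡ 9; y = λ·(25 - 9) - 26 ≡ 5. → (9, 5)
4P: (9, 5) + (0, 12). λ = (12 - 5)/(0 - 9) ≡ 7/20 mod 29. 20⁻¹ ≡ 16 (mod 29) since 20·16 = 320 ≡ 1, so λ ≡ 25.
  x = λ² - 9 - 0 = 625 - 9 ≡ 7; y = λ·(9 - 7) - 5 ≡ 16. → (7, 16)
5P: (7, 16) + (0, 12). λ = (12 - 16)/(0 - 7) ≡ 25/22 mod 29. 22⁻¹ ≡ 4 (mod 29), so λ ≡ 13.
  x = λ² - 7 - 0 = 169 - 7 ≡ 17; y = λ·(7 - 17) - 16 ≡ 28. → (17, 28)
6P: (17, 28) + (0, 12). λ = (12 - 28)/(0 - 17) ≡ 13/12 mod 29. 12⁻¹ ≡ 17 (mod 29) since 12·17 = 204 ≡ 1, so λ ≡ 18.
  x = λ² - 17 - 0 = 324 - 17 ≡ 17; y = λ·(17 - 17) - 28 ≡ 1. → (17, 1)
7P: (17, 1) + (0, 12). λ = (12 - 1)/(0 - 17) ≡ 11/12 mod 29. 12⁻¹ ≡ 17 (mod 29), so λ ≡ 13.
  x = λ² - 17 - 0 = 169 - 17 ≡ 7; y = λ·(17 - 7) - 1 ≡ 13. → (7, 13)
8P: (7, 13) + (0, 12). λ = (12 - 13)/(0 - 7) ≡ 28/22 mod 29. 22⁻¹ ≡ 4 (mod 29), so λ ≡ 25.
  x = λ² - 7 - 0 = 625 - 7 ≡ 9; y = λ·(7 - 9) - 13 ≡ 24. → (9, 24)
9P: (9, 24) + (0, 12). λ = (12 - 24)/(0 - 9) ≡ 17/20 mod 29. 20⁻¹ ≡ 16 (mod 29) since 20·16 = 320 ≡ 1, so λ ≡ 11.
  x = λ² - 9 - 0 = 121 - 9 ≡ 25; y = λ·(9 - 25) - 24 ≡ 3. → (25, 3)
10P: (25, 3) + (0, 12). λ = (12 - 3)/(0 - 25) ≡ 9/4 mod 29. 4⁻¹ ≡ 22 (mod 29), so λ ≡ 24.
  x = λ² - 25 - 0 = 576 - 25 ≡ 0; y = λ·(25 - 0) - 3 ≡ 17. → (0, 17)
11P: (0, 17) + (0, 12): same x and y₁ ≡ -y₂, so the sum is O.
11P = O, so the order is 11.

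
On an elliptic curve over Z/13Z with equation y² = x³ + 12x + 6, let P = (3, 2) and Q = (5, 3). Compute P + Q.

(3, 2) + (5, 3). λ = (3 - 2)/(5 - 3) ≡ 1/2 mod 13. 2⁻¹ ≡ 7 (mod 13), so λ ≡ 7.
  x = λ² - 3 - 5 = 49 - 8 ≡ 2; y = λ·(3 - 2) - 2 ≡ 5. → (2, 5)

(2, 5)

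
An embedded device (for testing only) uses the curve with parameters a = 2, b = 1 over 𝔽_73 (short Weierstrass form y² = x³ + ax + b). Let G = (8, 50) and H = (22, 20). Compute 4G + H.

First 4G:
Double-and-add on 4 = (100)₂. Start with G = (8, 50) for the leading 1-bit.
double: tangent at (8, 50): λ = (3·8² + 2)/(2·50) ≡ 48/27. 27⁻¹ ≡ 46 (mod 73) since 27·46 = 1242 ≡ 1, so λ ≡ 48·46 ≡ 18.
  x = λ² - 8 - 8 = 324 - 16 ≡ 16; y = λ·(8 - 16) - 50 ≡ 25. → (16, 25)
double: tangent at (16, 25): λ = (3·16² + 2)/(2·25) ≡ 40/50. 50⁻¹ ≡ 19 (mod 73) since 50·19 = 950 ≡ 1, so λ ≡ 40·19 ≡ 30.
  x = λ² - 16 - 16 = 900 - 32 ≡ 65; y = λ·(16 - 65) - 25 ≡ 38. → (65, 38)
4G = (65, 38).
Finally 4G + H:
(65, 38) + (22, 20). λ = (20 - 38)/(22 - 65) ≡ 55/30 mod 73. 30⁻¹ ≡ 56 (mod 73) since 30·56 = 1680 ≡ 1, so λ ≡ 14.
  x = λ² - 65 - 22 = 196 - 87 ≡ 36; y = λ·(65 - 36) - 38 ≡ 3. → (36, 3)

(36, 3)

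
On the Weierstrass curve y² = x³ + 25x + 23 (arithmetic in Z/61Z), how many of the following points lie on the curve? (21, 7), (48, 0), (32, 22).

1

(21, 7): 7² ≡ 49, rhs ≡ 49 → on.
(48, 0): 0² ≡ 0, rhs ≡ 2 → off.
(32, 22): 22² ≡ 57, rhs ≡ 41 → off.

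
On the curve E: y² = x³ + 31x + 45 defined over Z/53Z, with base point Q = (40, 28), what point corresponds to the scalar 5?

Repeated addition: build up to 5Q.
2Q: tangent at (40, 28): λ = (3·40² + 31)/(2·28) ≡ 8/3. 3⁻¹ ≡ 18 (mod 53) since 3·18 = 54 ≡ 1, so λ ≡ 8·18 ≡ 38.
  x = λ² - 40 - 40 = 1444 - 80 ≡ 39; y = λ·(40 - 39) - 28 ≡ 10. → (39, 10)
3Q: (39, 10) + (40, 28). λ = (28 - 10)/(40 - 39) ≡ 18/1 mod 53. 1⁻¹ ≡ 1 (mod 53), so λ ≡ 18.
  x = λ² - 39 - 40 = 324 - 79 ≡ 33; y = λ·(39 - 33) - 10 ≡ 45. → (33, 45)
4Q: (33, 45) + (40, 28). λ = (28 - 45)/(40 - 33) ≡ 36/7 mod 53. 7⁻¹ ≡ 38 (mod 53) since 7·38 = 266 ≡ 1, so λ ≡ 43.
  x = λ² - 33 - 40 = 1849 - 73 ≡ 27; y = λ·(33 - 27) - 45 ≡ 1. → (27, 1)
5Q: (27, 1) + (40, 28). λ = (28 - 1)/(40 - 27) ≡ 27/13 mod 53. 13⁻¹ ≡ 49 (mod 53), so λ ≡ 51.
  x = λ² - 27 - 40 = 2601 - 67 ≡ 43; y = λ·(27 - 43) - 1 ≡ 31. → (43, 31)

(43, 31)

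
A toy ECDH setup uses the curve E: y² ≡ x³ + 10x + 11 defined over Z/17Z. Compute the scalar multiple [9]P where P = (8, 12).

Double-and-add on 9 = (1001)₂. Start with P = (8, 12) for the leading 1-bit.
double: tangent at (8, 12): λ = (3·8² + 10)/(2·12) ≡ 15/7. 7⁻¹ ≡ 5 (mod 17) since 7·5 = 35 ≡ 1, so λ ≡ 15·5 ≡ 7.
  x = λ² - 8 - 8 = 49 - 16 ≡ 16; y = λ·(8 - 16) - 12 ≡ 0. → (16, 0)
double: (16, 0) + (16, 0): same x and y₁ ≡ -y₂, so the sum is the point at infinity.
double: the point at infinity + the point at infinity = the point at infinity (identity).
add P: the point at infinity + (8, 12) = (8, 12) (identity).

(8, 12)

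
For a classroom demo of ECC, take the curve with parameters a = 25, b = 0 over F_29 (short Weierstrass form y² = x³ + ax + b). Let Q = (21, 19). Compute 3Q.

(14, 7)

Repeated addition: build up to 3Q.
2Q: tangent at (21, 19): λ = (3·21² + 25)/(2·19) ≡ 14/9. 9⁻¹ ≡ 13 (mod 29) since 9·13 = 117 ≡ 1, so λ ≡ 14·13 ≡ 8.
  x = λ² - 21 - 21 = 64 - 42 ≡ 22; y = λ·(21 - 22) - 19 ≡ 2. → (22, 2)
3Q: (22, 2) + (21, 19). λ = (19 - 2)/(21 - 22) ≡ 17/28 mod 29. 28⁻¹ ≡ 28 (mod 29) since 28·28 = 784 ≡ 1, so λ ≡ 12.
  x = λ² - 22 - 21 = 144 - 43 ≡ 14; y = λ·(22 - 14) - 2 ≡ 7. → (14, 7)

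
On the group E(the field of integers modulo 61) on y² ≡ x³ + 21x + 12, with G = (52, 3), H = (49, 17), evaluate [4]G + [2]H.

First 4G:
Double-and-add on 4 = (100)₂. Start with G = (52, 3) for the leading 1-bit.
double: tangent at (52, 3): λ = (3·52² + 21)/(2·3) ≡ 20/6. 6⁻¹ ≡ 51 (mod 61), so λ ≡ 20·51 ≡ 44.
  x = λ² - 52 - 52 = 1936 - 104 ≡ 2; y = λ·(52 - 2) - 3 ≡ 1. → (2, 1)
double: tangent at (2, 1): λ = (3·2² + 21)/(2·1) ≡ 33/2. 2⁻¹ ≡ 31 (mod 61), so λ ≡ 33·31 ≡ 47.
  x = λ² - 2 - 2 = 2209 - 4 ≡ 9; y = λ·(2 - 9) - 1 ≡ 36. → (9, 36)
4G = (9, 36).
Next 2H:
Repeated addition: build up to 2H.
2H: tangent at (49, 17): λ = (3·49² + 21)/(2·17) ≡ 26/34. 34⁻¹ ≡ 9 (mod 61), so λ ≡ 26·9 ≡ 51.
  x = λ² - 49 - 49 = 2601 - 98 ≡ 2; y = λ·(49 - 2) - 17 ≡ 1. → (2, 1)
2H = (2, 1).
Finally 4G + 2H:
(9, 36) + (2, 1). λ = (1 - 36)/(2 - 9) ≡ 26/54 mod 61. 54⁻¹ ≡ 26 (mod 61) since 54·26 = 1404 ≡ 1, so λ ≡ 5.
  x = λ² - 9 - 2 = 25 - 11 ≡ 14; y = λ·(9 - 14) - 36 ≡ 0. → (14, 0)

(14, 0)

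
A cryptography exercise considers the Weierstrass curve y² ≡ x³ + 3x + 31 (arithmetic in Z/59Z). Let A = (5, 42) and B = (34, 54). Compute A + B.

(6, 41)

(5, 42) + (34, 54). λ = (54 - 42)/(34 - 5) ≡ 12/29 mod 59. 29⁻¹ ≡ 57 (mod 59), so λ ≡ 35.
  x = λ² - 5 - 34 = 1225 - 39 ≡ 6; y = λ·(5 - 6) - 42 ≡ 41. → (6, 41)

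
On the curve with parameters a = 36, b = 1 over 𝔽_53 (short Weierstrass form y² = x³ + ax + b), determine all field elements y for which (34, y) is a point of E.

14, 39

x³ + 36x + 1 = 40529 ≡ 37 (mod 53).
Square roots of 37 mod 53: 14 and 39 (since 14² = 196 ≡ 37).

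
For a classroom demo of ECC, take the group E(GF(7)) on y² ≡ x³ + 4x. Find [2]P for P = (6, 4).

(2, 3)

tangent at (6, 4): λ = (3·6² + 4)/(2·4) ≡ 0/1. 1⁻¹ ≡ 1 (mod 7) since 1·1 = 1 ≡ 1, so λ ≡ 0·1 ≡ 0.
  x = λ² - 6 - 6 = 0 - 12 ≡ 2; y = λ·(6 - 2) - 4 ≡ 3. → (2, 3)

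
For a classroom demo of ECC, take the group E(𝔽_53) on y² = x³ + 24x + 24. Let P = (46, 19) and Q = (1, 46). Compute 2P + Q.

First 2P:
Repeated addition: build up to 2P.
2P: tangent at (46, 19): λ = (3·46² + 24)/(2·19) ≡ 12/38. 38⁻¹ ≡ 7 (mod 53), so λ ≡ 12·7 ≡ 31.
  x = λ² - 46 - 46 = 961 - 92 ≡ 21; y = λ·(46 - 21) - 19 ≡ 14. → (21, 14)
2P = (21, 14).
Finally 2P + Q:
(21, 14) + (1, 46). λ = (46 - 14)/(1 - 21) ≡ 32/33 mod 53. 33⁻¹ ≡ 45 (mod 53) since 33·45 = 1485 ≡ 1, so λ ≡ 9.
  x = λ² - 21 - 1 = 81 - 22 ≡ 6; y = λ·(21 - 6) - 14 ≡ 15. → (6, 15)

(6, 15)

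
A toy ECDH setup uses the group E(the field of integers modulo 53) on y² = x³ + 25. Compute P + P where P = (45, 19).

(6, 33)

tangent at (45, 19): λ = (3·45² + 0)/(2·19) ≡ 33/38. 38⁻¹ ≡ 7 (mod 53) since 38·7 = 266 ≡ 1, so λ ≡ 33·7 ≡ 19.
  x = λ² - 45 - 45 = 361 - 90 ≡ 6; y = λ·(45 - 6) - 19 ≡ 33. → (6, 33)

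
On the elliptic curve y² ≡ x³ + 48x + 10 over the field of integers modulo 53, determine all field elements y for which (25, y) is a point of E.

x³ + 48x + 10 = 16835 ≡ 34 (mod 53).
34 is a non-residue mod 53; no y exists.

none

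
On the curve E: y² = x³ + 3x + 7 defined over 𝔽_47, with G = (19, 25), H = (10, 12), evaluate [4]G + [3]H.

First 4G:
Double-and-add on 4 = (100)₂. Start with G = (19, 25) for the leading 1-bit.
double: tangent at (19, 25): λ = (3·19² + 3)/(2·25) ≡ 5/3. 3⁻¹ ≡ 16 (mod 47), so λ ≡ 5·16 ≡ 33.
  x = λ² - 19 - 19 = 1089 - 38 ≡ 17; y = λ·(19 - 17) - 25 ≡ 41. → (17, 41)
double: tangent at (17, 41): λ = (3·17² + 3)/(2·41) ≡ 24/35. 35⁻¹ ≡ 43 (mod 47), so λ ≡ 24·43 ≡ 45.
  x = λ² - 17 - 17 = 2025 - 34 ≡ 17; y = λ·(17 - 17) - 41 ≡ 6. → (17, 6)
4G = (17, 6).
Next 3H:
Repeated addition: build up to 3H.
2H: tangent at (10, 12): λ = (3·10² + 3)/(2·12) ≡ 21/24. 24⁻¹ ≡ 2 (mod 47), so λ ≡ 21·2 ≡ 42.
  x = λ² - 10 - 10 = 1764 - 20 ≡ 5; y = λ·(10 - 5) - 12 ≡ 10. → (5, 10)
3H: (5, 10) + (10, 12). λ = (12 - 10)/(10 - 5) ≡ 2/5 mod 47. 5⁻¹ ≡ 19 (mod 47), so λ ≡ 38.
  x = λ² - 5 - 10 = 1444 - 15 ≡ 19; y = λ·(5 - 19) - 10 ≡ 22. → (19, 22)
3H = (19, 22).
Finally 4G + 3H:
(17, 6) + (19, 22). λ = (22 - 6)/(19 - 17) ≡ 16/2 mod 47. 2⁻¹ ≡ 24 (mod 47), so λ ≡ 8.
  x = λ² - 17 - 19 = 64 - 36 ≡ 28; y = λ·(17 - 28) - 6 ≡ 0. → (28, 0)

(28, 0)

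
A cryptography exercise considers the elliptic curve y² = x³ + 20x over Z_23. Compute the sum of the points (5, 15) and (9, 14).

(22, 18)

(5, 15) + (9, 14). λ = (14 - 15)/(9 - 5) ≡ 22/4 mod 23. 4⁻¹ ≡ 6 (mod 23) since 4·6 = 24 ≡ 1, so λ ≡ 17.
  x = λ² - 5 - 9 = 289 - 14 ≡ 22; y = λ·(5 - 22) - 15 ≡ 18. → (22, 18)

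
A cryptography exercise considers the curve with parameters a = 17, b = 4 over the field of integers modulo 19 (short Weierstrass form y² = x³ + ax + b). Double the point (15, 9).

tangent at (15, 9): λ = (3·15² + 17)/(2·9) ≡ 8/18. 18⁻¹ ≡ 18 (mod 19) since 18·18 = 324 ≡ 1, so λ ≡ 8·18 ≡ 11.
  x = λ² - 15 - 15 = 121 - 30 ≡ 15; y = λ·(15 - 15) - 9 ≡ 10. → (15, 10)

(15, 10)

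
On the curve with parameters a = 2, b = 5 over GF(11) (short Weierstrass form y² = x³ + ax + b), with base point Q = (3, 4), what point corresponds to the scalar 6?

Repeated addition: build up to 6Q.
2Q: tangent at (3, 4): λ = (3·3² + 2)/(2·4) ≡ 7/8. 8⁻¹ ≡ 7 (mod 11), so λ ≡ 7·7 ≡ 5.
  x = λ² - 3 - 3 = 25 - 6 ≡ 8; y = λ·(3 - 8) - 4 ≡ 4. → (8, 4)
3Q: (8, 4) + (3, 4). λ = (4 - 4)/(3 - 8) ≡ 0/6 mod 11. 6⁻¹ ≡ 2 (mod 11), so λ ≡ 0.
  x = λ² - 8 - 3 = 0 - 11 ≡ 0; y = λ·(8 - 0) - 4 ≡ 7. → (0, 7)
4Q: (0, 7) + (3, 4). λ = (4 - 7)/(3 - 0) ≡ 8/3 mod 11. 3⁻¹ ≡ 4 (mod 11), so λ ≡ 10.
  x = λ² - 0 - 3 = 100 - 3 ≡ 9; y = λ·(0 - 9) - 7 ≡ 2. → (9, 2)
5Q: (9, 2) + (3, 4). λ = (4 - 2)/(3 - 9) ≡ 2/5 mod 11. 5⁻¹ ≡ 9 (mod 11), so λ ≡ 7.
  x = λ² - 9 - 3 = 49 - 12 ≡ 4; y = λ·(9 - 4) - 2 ≡ 0. → (4, 0)
6Q: (4, 0) + (3, 4). λ = (4 - 0)/(3 - 4) ≡ 4/10 mod 11. 10⁻¹ ≡ 10 (mod 11) since 10·10 = 100 ≡ 1, so λ ≡ 7.
  x = λ² - 4 - 3 = 49 - 7 ≡ 9; y = λ·(4 - 9) - 0 ≡ 9. → (9, 9)

(9, 9)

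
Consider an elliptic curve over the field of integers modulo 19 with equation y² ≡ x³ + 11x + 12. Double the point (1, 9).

(4, 14)

tangent at (1, 9): λ = (3·1² + 11)/(2·9) ≡ 14/18. 18⁻¹ ≡ 18 (mod 19) since 18·18 = 324 ≡ 1, so λ ≡ 14·18 ≡ 5.
  x = λ² - 1 - 1 = 25 - 2 ≡ 4; y = λ·(1 - 4) - 9 ≡ 14. → (4, 14)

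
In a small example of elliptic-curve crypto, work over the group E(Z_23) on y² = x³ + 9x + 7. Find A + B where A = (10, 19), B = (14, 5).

(10, 19) + (14, 5). λ = (5 - 19)/(14 - 10) ≡ 9/4 mod 23. 4⁻¹ ≡ 6 (mod 23) since 4·6 = 24 ≡ 1, so λ ≡ 8.
  x = λ² - 10 - 14 = 64 - 24 ≡ 17; y = λ·(10 - 17) - 19 ≡ 17. → (17, 17)

(17, 17)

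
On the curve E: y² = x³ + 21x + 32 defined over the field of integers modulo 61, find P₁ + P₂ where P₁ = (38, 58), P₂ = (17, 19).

(38, 58) + (17, 19). λ = (19 - 58)/(17 - 38) ≡ 22/40 mod 61. 40⁻¹ ≡ 29 (mod 61), so λ ≡ 28.
  x = λ² - 38 - 17 = 784 - 55 ≡ 58; y = λ·(38 - 58) - 58 ≡ 53. → (58, 53)

(58, 53)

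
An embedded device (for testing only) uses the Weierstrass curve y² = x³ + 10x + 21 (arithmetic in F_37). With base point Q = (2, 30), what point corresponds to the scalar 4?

Double-and-add on 4 = (100)₂. Start with Q = (2, 30) for the leading 1-bit.
double: tangent at (2, 30): λ = (3·2² + 10)/(2·30) ≡ 22/23. 23⁻¹ ≡ 29 (mod 37), so λ ≡ 22·29 ≡ 9.
  x = λ² - 2 - 2 = 81 - 4 ≡ 3; y = λ·(2 - 3) - 30 ≡ 35. → (3, 35)
double: tangent at (3, 35): λ = (3·3² + 10)/(2·35) ≡ 0/33. 33⁻¹ ≡ 9 (mod 37), so λ ≡ 0·9 ≡ 0.
  x = λ² - 3 - 3 = 0 - 6 ≡ 31; y = λ·(3 - 31) - 35 ≡ 2. → (31, 2)

(31, 2)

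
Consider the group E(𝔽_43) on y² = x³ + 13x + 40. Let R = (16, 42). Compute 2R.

tangent at (16, 42): λ = (3·16² + 13)/(2·42) ≡ 7/41. 41⁻¹ ≡ 21 (mod 43), so λ ≡ 7·21 ≡ 18.
  x = λ² - 16 - 16 = 324 - 32 ≡ 34; y = λ·(16 - 34) - 42 ≡ 21. → (34, 21)

(34, 21)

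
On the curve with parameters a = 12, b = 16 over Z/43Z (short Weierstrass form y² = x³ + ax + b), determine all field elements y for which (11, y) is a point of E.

x³ + 12x + 16 = 1479 ≡ 17 (mod 43).
Square roots of 17 mod 43: 19 and 24 (since 19² = 361 ≡ 17).

19, 24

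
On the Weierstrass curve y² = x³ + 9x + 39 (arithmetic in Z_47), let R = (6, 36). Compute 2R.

(9, 12)

tangent at (6, 36): λ = (3·6² + 9)/(2·36) ≡ 23/25. 25⁻¹ ≡ 32 (mod 47), so λ ≡ 23·32 ≡ 31.
  x = λ² - 6 - 6 = 961 - 12 ≡ 9; y = λ·(6 - 9) - 36 ≡ 12. → (9, 12)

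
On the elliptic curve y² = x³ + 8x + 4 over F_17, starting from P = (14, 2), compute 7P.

Repeated addition: build up to 7P.
2P: tangent at (14, 2): λ = (3·14² + 8)/(2·2) ≡ 1/4. 4⁻¹ ≡ 13 (mod 17), so λ ≡ 1·13 ≡ 13.
  x = λ² - 14 - 14 = 169 - 28 ≡ 5; y = λ·(14 - 5) - 2 ≡ 13. → (5, 13)
3P: (5, 13) + (14, 2). λ = (2 - 13)/(14 - 5) ≡ 6/9 mod 17. 9⁻¹ ≡ 2 (mod 17) since 9·2 = 18 ≡ 1, so λ ≡ 12.
  x = λ² - 5 - 14 = 144 - 19 ≡ 6; y = λ·(5 - 6) - 13 ≡ 9. → (6, 9)
4P: (6, 9) + (14, 2). λ = (2 - 9)/(14 - 6) ≡ 10/8 mod 17. 8⁻¹ ≡ 15 (mod 17), so λ ≡ 14.
  x = λ² - 6 - 14 = 196 - 20 ≡ 6; y = λ·(6 - 6) - 9 ≡ 8. → (6, 8)
5P: (6, 8) + (14, 2). λ = (2 - 8)/(14 - 6) ≡ 11/8 mod 17. 8⁻¹ ≡ 15 (mod 17), so λ ≡ 12.
  x = λ² - 6 - 14 = 144 - 20 ≡ 5; y = λ·(6 - 5) - 8 ≡ 4. → (5, 4)
6P: (5, 4) + (14, 2). λ = (2 - 4)/(14 - 5) ≡ 15/9 mod 17. 9⁻¹ ≡ 2 (mod 17) since 9·2 = 18 ≡ 1, so λ ≡ 13.
  x = λ² - 5 - 14 = 169 - 19 ≡ 14; y = λ·(5 - 14) - 4 ≡ 15. → (14, 15)
7P: (14, 15) + (14, 2): same x and y₁ ≡ -y₂, so the sum is O.

O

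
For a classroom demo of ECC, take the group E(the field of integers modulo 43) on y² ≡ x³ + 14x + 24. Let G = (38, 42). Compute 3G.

(38, 1)

Repeated addition: build up to 3G.
2G: tangent at (38, 42): λ = (3·38² + 14)/(2·42) ≡ 3/41. 41⁻¹ ≡ 21 (mod 43), so λ ≡ 3·21 ≡ 20.
  x = λ² - 38 - 38 = 400 - 76 ≡ 23; y = λ·(38 - 23) - 42 ≡ 0. → (23, 0)
3G: (23, 0) + (38, 42). λ = (42 - 0)/(38 - 23) ≡ 42/15 mod 43. 15⁻¹ ≡ 23 (mod 43), so λ ≡ 20.
  x = λ² - 23 - 38 = 400 - 61 ≡ 38; y = λ·(23 - 38) - 0 ≡ 1. → (38, 1)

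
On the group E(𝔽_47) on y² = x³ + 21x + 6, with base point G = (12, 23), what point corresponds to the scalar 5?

Double-and-add on 5 = (101)₂. Start with G = (12, 23) for the leading 1-bit.
double: tangent at (12, 23): λ = (3·12² + 21)/(2·23) ≡ 30/46. 46⁻¹ ≡ 46 (mod 47), so λ ≡ 30·46 ≡ 17.
  x = λ² - 12 - 12 = 289 - 24 ≡ 30; y = λ·(12 - 30) - 23 ≡ 0. → (30, 0)
double: (30, 0) + (30, 0): same x and y₁ ≡ -y₂, so the sum is O.
add G: O + (12, 23) = (12, 23) (identity).

(12, 23)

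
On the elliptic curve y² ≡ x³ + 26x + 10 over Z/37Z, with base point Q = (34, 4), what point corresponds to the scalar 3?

(4, 20)

Repeated addition: build up to 3Q.
2Q: tangent at (34, 4): λ = (3·34² + 26)/(2·4) ≡ 16/8. 8⁻¹ ≡ 14 (mod 37) since 8·14 = 112 ≡ 1, so λ ≡ 16·14 ≡ 2.
  x = λ² - 34 - 34 = 4 - 68 ≡ 10; y = λ·(34 - 10) - 4 ≡ 7. → (10, 7)
3Q: (10, 7) + (34, 4). λ = (4 - 7)/(34 - 10) ≡ 34/24 mod 37. 24⁻¹ ≡ 17 (mod 37), so λ ≡ 23.
  x = λ² - 10 - 34 = 529 - 44 ≡ 4; y = λ·(10 - 4) - 7 ≡ 20. → (4, 20)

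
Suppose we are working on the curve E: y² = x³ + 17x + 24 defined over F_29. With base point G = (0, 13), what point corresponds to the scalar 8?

Double-and-add on 8 = (1000)₂. Start with G = (0, 13) for the leading 1-bit.
double: tangent at (0, 13): λ = (3·0² + 17)/(2·13) ≡ 17/26. 26⁻¹ ≡ 19 (mod 29), so λ ≡ 17·19 ≡ 4.
  x = λ² - 0 - 0 = 16 - 0 ≡ 16; y = λ·(0 - 16) - 13 ≡ 10. → (16, 10)
double: tangent at (16, 10): λ = (3·16² + 17)/(2·10) ≡ 2/20. 20⁻¹ ≡ 16 (mod 29), so λ ≡ 2·16 ≡ 3.
  x = λ² - 16 - 16 = 9 - 32 ≡ 6; y = λ·(16 - 6) - 10 ≡ 20. → (6, 20)
double: tangent at (6, 20): λ = (3·6² + 17)/(2·20) ≡ 9/11. 11⁻¹ ≡ 8 (mod 29), so λ ≡ 9·8 ≡ 14.
  x = λ² - 6 - 6 = 196 - 12 ≡ 10; y = λ·(6 - 10) - 20 ≡ 11. → (10, 11)

(10, 11)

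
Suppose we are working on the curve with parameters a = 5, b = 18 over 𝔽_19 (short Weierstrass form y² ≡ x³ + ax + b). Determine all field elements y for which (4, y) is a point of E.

x³ + 5x + 18 = 102 ≡ 7 (mod 19).
Square roots of 7 mod 19: 8 and 11 (since 8² = 64 ≡ 7).

8, 11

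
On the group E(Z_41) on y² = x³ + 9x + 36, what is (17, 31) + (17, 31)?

tangent at (17, 31): λ = (3·17² + 9)/(2·31) ≡ 15/21. 21⁻¹ ≡ 2 (mod 41) since 21·2 = 42 ≡ 1, so λ ≡ 15·2 ≡ 30.
  x = λ² - 17 - 17 = 900 - 34 ≡ 5; y = λ·(17 - 5) - 31 ≡ 1. → (5, 1)

(5, 1)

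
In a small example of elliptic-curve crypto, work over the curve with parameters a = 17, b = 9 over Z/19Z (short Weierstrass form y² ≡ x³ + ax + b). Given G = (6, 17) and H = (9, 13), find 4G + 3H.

(16, 11)

First 4G:
Repeated addition: build up to 4G.
2G: tangent at (6, 17): λ = (3·6² + 17)/(2·17) ≡ 11/15. 15⁻¹ ≡ 14 (mod 19), so λ ≡ 11·14 ≡ 2.
  x = λ² - 6 - 6 = 4 - 12 ≡ 11; y = λ·(6 - 11) - 17 ≡ 11. → (11, 11)
3G: (11, 11) + (6, 17). λ = (17 - 11)/(6 - 11) ≡ 6/14 mod 19. 14⁻¹ ≡ 15 (mod 19), so λ ≡ 14.
  x = λ² - 11 - 6 = 196 - 17 ≡ 8; y = λ·(11 - 8) - 11 ≡ 12. → (8, 12)
4G: (8, 12) + (6, 17). λ = (17 - 12)/(6 - 8) ≡ 5/17 mod 19. 17⁻¹ ≡ 9 (mod 19) since 17·9 = 153 ≡ 1, so λ ≡ 7.
  x = λ² - 8 - 6 = 49 - 14 ≡ 16; y = λ·(8 - 16) - 12 ≡ 8. → (16, 8)
4G = (16, 8).
Next 3H:
Repeated addition: build up to 3H.
2H: tangent at (9, 13): λ = (3·9² + 17)/(2·13) ≡ 13/7. 7⁻¹ ≡ 11 (mod 19), so λ ≡ 13·11 ≡ 10.
  x = λ² - 9 - 9 = 100 - 18 ≡ 6; y = λ·(9 - 6) - 13 ≡ 17. → (6, 17)
3H: (6, 17) + (9, 13). λ = (13 - 17)/(9 - 6) ≡ 15/3 mod 19. 3⁻¹ ≡ 13 (mod 19) since 3·13 = 39 ≡ 1, so λ ≡ 5.
  x = λ² - 6 - 9 = 25 - 15 ≡ 10; y = λ·(6 - 10) - 17 ≡ 1. → (10, 1)
3H = (10, 1).
Finally 4G + 3H:
(16, 8) + (10, 1). λ = (1 - 8)/(10 - 16) ≡ 12/13 mod 19. 13⁻¹ ≡ 3 (mod 19), so λ ≡ 17.
  x = λ² - 16 - 10 = 289 - 26 ≡ 16; y = λ·(16 - 16) - 8 ≡ 11. → (16, 11)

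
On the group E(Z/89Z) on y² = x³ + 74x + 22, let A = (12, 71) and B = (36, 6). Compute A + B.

(12, 71) + (36, 6). λ = (6 - 71)/(36 - 12) ≡ 24/24 mod 89. 24⁻¹ ≡ 26 (mod 89), so λ ≡ 1.
  x = λ² - 12 - 36 = 1 - 48 ≡ 42; y = λ·(12 - 42) - 71 ≡ 77. → (42, 77)

(42, 77)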